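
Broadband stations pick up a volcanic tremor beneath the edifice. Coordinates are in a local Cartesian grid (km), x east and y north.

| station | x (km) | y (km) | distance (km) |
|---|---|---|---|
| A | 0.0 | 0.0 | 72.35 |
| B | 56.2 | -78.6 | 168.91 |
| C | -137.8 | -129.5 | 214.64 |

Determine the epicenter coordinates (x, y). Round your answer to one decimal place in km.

(-38.9, 61.0)

Circle about each station: x² + y² = 72.35²; (x − 56.2)² + (y + 78.6)² = 168.91²; (x + 137.8)² + (y + 129.5)² = 214.64².
Subtracting pairs of circle equations eliminates x²+y² and gives linear equations (the radical axes):
112.4 x − 157.2 y = -13959.67
-275.6 x − 259.0 y = -5076.72
Solving the 2×2 system: x ≈ -38.9, y ≈ 61.0 km.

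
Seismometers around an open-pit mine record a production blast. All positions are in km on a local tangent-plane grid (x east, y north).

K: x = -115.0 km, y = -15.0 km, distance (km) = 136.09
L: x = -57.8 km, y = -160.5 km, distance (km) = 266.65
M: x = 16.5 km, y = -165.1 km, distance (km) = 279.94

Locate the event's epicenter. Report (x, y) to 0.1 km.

Circle about each station: (x + 115.0)² + (y + 15.0)² = 136.09²; (x + 57.8)² + (y + 160.5)² = 266.65²; (x − 16.5)² + (y + 165.1)² = 279.94².
Subtracting pairs of circle equations eliminates x²+y² and gives linear equations (the radical axes):
114.4 x − 291.0 y = -36930.64
263.0 x − 300.2 y = -45765.66
Solving the 2×2 system: x ≈ -52.9, y ≈ 106.1 km.
Check against K (with the unrounded x, y): √((x + 115.0)²+(y + 15.0)²) = 136.12 ≈ 136.09 km. ✓

-52.9 km east, 106.1 km north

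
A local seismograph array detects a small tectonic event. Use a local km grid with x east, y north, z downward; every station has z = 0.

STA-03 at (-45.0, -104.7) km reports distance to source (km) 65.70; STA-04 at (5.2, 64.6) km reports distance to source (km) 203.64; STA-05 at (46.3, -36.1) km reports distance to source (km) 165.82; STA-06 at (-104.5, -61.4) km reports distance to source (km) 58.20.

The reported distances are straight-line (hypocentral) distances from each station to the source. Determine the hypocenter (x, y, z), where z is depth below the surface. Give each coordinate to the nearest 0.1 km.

Each station gives a sphere (x−x_i)² + (y−y_i)² + z² = d_i² (stations at z=0).
Subtracting the STA-03 sphere from STA-04 and STA-05: z² cancels, leaving linear equations in x and y:
100.4 x + 338.6 y = -45939.65
182.6 x + 137.2 y = -32719.97
Solving: x ≈ -99.391, y ≈ -106.204 km (keep extra digits for the depth step; rounded: -99.4, -106.2).
Then from the STA-03 sphere: z² = 65.70² − (x + 45.0)² − (y + 104.7)² with x = -99.391, y = -106.204, so z ≈ 36.822 ≈ 36.8 km.
Check against STA-06 (with the unrounded solution): distance 58.22 ≈ 58.20 km. ✓

x ≈ -99.4 km, y ≈ -106.2 km, depth ≈ 36.8 km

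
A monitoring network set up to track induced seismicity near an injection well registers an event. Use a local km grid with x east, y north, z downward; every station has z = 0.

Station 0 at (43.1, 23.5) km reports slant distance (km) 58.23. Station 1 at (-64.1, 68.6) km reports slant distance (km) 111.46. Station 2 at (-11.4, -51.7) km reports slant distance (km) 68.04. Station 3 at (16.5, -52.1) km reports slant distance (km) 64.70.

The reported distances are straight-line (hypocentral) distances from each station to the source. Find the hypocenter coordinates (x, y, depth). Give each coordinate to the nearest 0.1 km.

x ≈ 11.2 km, y ≈ -2.5 km, depth ≈ 41.2 km

Each station gives a sphere (x−x_i)² + (y−y_i)² + z² = d_i² (stations at z=0).
Subtracting the Station 0 sphere from Station 1 and Station 2: z² cancels, leaving linear equations in x and y:
-214.4 x + 90.2 y = -2627.69
-109.0 x − 150.4 y = -845.72
Solving: x ≈ 11.205, y ≈ -2.498 km (keep extra digits for the depth step; rounded: 11.2, -2.5).
Then from the Station 0 sphere: z² = 58.23² − (x − 43.1)² − (y − 23.5)² with x = 11.205, y = -2.498, so z ≈ 41.201 ≈ 41.2 km.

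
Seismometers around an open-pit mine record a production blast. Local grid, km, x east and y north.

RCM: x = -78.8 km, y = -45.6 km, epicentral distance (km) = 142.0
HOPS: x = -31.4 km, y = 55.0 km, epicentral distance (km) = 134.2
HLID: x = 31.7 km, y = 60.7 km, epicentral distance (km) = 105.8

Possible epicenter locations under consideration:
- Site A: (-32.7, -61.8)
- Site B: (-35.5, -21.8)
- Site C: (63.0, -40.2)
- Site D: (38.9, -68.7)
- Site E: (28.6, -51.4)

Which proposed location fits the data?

Site C

For each candidate, compare |candidate − station| to the reported distance:
Site A: residuals RCM 93.1, HOPS 17.4, HLID 32.6 → max 93.1 km
Site B: residuals RCM 92.6, HOPS 57.3, HLID 0.6 → max 92.6 km
Site C: residuals RCM 0.1, HOPS 0.1, HLID 0.2 → max 0.2 km
Site D: residuals RCM 22.1, HOPS 8.1, HLID 23.8 → max 23.8 km
Site E: residuals RCM 34.4, HOPS 12.0, HLID 6.3 → max 34.4 km
Only Site C has all residuals ≈ 0.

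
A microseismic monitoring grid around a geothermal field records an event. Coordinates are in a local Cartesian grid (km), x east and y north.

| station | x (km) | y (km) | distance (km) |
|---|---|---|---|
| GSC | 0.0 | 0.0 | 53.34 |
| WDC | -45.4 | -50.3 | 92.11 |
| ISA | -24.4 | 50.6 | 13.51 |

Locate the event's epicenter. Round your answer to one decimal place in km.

-34.0 km east, 41.1 km north

Circle about each station: x² + y² = 53.34²; (x + 45.4)² + (y + 50.3)² = 92.11²; (x + 24.4)² + (y − 50.6)² = 13.51².
Subtracting pairs of circle equations eliminates x²+y² and gives linear equations (the radical axes):
-90.8 x − 100.6 y = -1047.85
-48.8 x + 101.2 y = 5818.36
Solving the 2×2 system: x ≈ -34.0, y ≈ 41.1 km.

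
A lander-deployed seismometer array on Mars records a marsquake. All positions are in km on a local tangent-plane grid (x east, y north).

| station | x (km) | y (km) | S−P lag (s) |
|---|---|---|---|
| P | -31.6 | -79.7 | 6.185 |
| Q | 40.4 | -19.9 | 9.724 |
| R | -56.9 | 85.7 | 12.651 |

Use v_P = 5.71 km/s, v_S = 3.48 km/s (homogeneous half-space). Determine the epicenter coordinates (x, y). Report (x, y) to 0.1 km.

Distance from S−P lag: d = Δt · v_P v_S / (v_P − v_S) = Δt · (5.71·3.48)/(5.71−3.48) ≈ 8.9107·Δt.
So d_P = 55.11, d_Q = 86.65, d_R = 112.73 km.
Circle about each station: (x + 31.6)² + (y + 79.7)² = 55.11²; (x − 40.4)² + (y + 19.9)² = 86.65²; (x + 56.9)² + (y − 85.7)² = 112.73².
Subtracting pairs of circle equations eliminates x²+y² and gives linear equations (the radical axes):
144.0 x + 119.6 y = -9793.59
-50.6 x + 330.8 y = -6439.49
Solving the 2×2 system: x ≈ -46.0, y ≈ -26.5 km.

(-46.0, -26.5)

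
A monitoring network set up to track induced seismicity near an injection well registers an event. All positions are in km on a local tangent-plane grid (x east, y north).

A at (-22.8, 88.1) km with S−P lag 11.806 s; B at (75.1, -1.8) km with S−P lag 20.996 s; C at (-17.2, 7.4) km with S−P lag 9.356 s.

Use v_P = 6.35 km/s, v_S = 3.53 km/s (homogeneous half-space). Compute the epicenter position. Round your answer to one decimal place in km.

Distance from S−P lag: d = Δt · v_P v_S / (v_P − v_S) = Δt · (6.35·3.53)/(6.35−3.53) ≈ 7.9488·Δt.
So d_A = 93.84, d_B = 166.89, d_C = 74.37 km.
Circle about each station: (x + 22.8)² + (y − 88.1)² = 93.84²; (x − 75.1)² + (y + 1.8)² = 166.89²; (x + 17.2)² + (y − 7.4)² = 74.37².
Subtracting pairs of circle equations eliminates x²+y² and gives linear equations (the radical axes):
195.8 x − 179.8 y = -21684.53
11.2 x − 161.4 y = -4655.80
Solving the 2×2 system: x ≈ -90.0, y ≈ 22.6 km.

-90.0 km east, 22.6 km north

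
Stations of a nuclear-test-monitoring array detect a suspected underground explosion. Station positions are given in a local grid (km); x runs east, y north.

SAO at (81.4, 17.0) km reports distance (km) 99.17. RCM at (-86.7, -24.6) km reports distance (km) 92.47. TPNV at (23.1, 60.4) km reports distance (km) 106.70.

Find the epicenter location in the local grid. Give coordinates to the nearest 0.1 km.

x ≈ 3.6 km, y ≈ -44.5 km

Circle about each station: (x − 81.4)² + (y − 17.0)² = 99.17²; (x + 86.7)² + (y + 24.6)² = 92.47²; (x − 23.1)² + (y − 60.4)² = 106.70².
Subtracting pairs of circle equations eliminates x²+y² and gives linear equations (the radical axes):
-336.2 x − 83.2 y = 2491.08
-116.6 x + 86.8 y = -4283.39
Solving the 2×2 system: x ≈ 3.6, y ≈ -44.5 km.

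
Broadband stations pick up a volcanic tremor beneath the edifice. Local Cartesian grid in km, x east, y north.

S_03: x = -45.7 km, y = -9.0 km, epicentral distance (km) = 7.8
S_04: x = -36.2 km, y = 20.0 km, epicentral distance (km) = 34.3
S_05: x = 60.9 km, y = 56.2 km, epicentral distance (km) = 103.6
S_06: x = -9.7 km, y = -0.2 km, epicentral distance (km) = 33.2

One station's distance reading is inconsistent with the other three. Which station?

Solve using three stations at a time. Using S_03, S_04, S_06 (subtract circle equations pairwise → linear system) gives (x, y) ≈ (-39.8, -14.1).
Distances from that point to each station vs reported:
  S_03: calculated 7.8 vs reported 7.8 → residual 0.0 km
  S_04: calculated 34.3 vs reported 34.3 → residual 0.0 km
  S_05: calculated 122.8 vs reported 103.6 → residual 19.2 km
  S_06: calculated 33.2 vs reported 33.2 → residual 0.0 km
S_03, S_04, S_06 are mutually consistent (residuals ≈ 0); S_05 is off by 19.2 km.

S_05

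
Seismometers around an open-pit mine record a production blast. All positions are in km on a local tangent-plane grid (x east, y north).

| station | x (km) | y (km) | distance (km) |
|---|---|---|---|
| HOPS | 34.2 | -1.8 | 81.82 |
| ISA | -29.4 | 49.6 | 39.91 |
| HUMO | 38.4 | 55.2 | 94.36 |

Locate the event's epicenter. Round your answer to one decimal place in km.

Circle about each station: (x − 34.2)² + (y + 1.8)² = 81.82²; (x + 29.4)² + (y − 49.6)² = 39.91²; (x − 38.4)² + (y − 55.2)² = 94.36².
Subtracting the HOPS equation from the ISA and HUMO equations removes the quadratic terms:
-127.2 x + 102.8 y = 7253.34
8.4 x + 114.0 y = 1139.42
Solving the 2×2 system: x ≈ -46.2, y ≈ 13.4 km.

-46.2 km east, 13.4 km north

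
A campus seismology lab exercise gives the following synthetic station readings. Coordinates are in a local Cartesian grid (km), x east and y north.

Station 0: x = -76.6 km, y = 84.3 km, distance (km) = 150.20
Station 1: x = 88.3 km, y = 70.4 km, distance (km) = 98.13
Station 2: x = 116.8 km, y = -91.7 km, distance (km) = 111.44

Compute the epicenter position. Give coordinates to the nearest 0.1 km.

Circle about each station: (x + 76.6)² + (y − 84.3)² = 150.20²; (x − 88.3)² + (y − 70.4)² = 98.13²; (x − 116.8)² + (y + 91.7)² = 111.44².
Subtracting the Station 0 equation from the Station 1 and Station 2 equations removes the quadratic terms:
329.8 x − 27.8 y = 12709.54
386.8 x − 352.0 y = 19218.25
Solving the 2×2 system: x ≈ 37.4, y ≈ -13.5 km.
Check against Station 0 (with the unrounded x, y): √((x + 76.6)²+(y − 84.3)²) = 150.20 ≈ 150.20 km. ✓

37.4 km east, -13.5 km north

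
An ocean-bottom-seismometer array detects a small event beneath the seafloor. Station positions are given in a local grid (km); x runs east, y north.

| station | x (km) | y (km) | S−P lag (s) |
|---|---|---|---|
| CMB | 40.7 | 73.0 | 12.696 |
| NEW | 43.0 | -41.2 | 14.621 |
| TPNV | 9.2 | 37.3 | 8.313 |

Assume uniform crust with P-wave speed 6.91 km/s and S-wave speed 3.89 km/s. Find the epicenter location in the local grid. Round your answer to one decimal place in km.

x ≈ -64.6 km, y ≈ 32.0 km

Distance from S−P lag: d = Δt · v_P v_S / (v_P − v_S) = Δt · (6.91·3.89)/(6.91−3.89) ≈ 8.9006·Δt.
So d_CMB = 113.00, d_NEW = 130.14, d_TPNV = 73.99 km.
Circle about each station: (x − 40.7)² + (y − 73.0)² = 113.00²; (x − 43.0)² + (y + 41.2)² = 130.14²; (x − 9.2)² + (y − 37.3)² = 73.99².
Subtracting the CMB equation from the NEW and TPNV equations removes the quadratic terms:
4.6 x − 228.4 y = -7606.47
-63.0 x − 71.4 y = 1784.92
Solving the 2×2 system: x ≈ -64.6, y ≈ 32.0 km.
Check against CMB (with the unrounded x, y): √((x − 40.7)²+(y − 73.0)²) = 113.00 ≈ 113.00 km. ✓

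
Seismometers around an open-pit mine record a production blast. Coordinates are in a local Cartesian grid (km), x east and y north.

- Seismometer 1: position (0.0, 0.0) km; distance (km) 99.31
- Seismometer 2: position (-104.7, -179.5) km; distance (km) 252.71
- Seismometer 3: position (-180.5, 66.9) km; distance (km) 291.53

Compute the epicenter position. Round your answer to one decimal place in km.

Circle about each station: x² + y² = 99.31²; (x + 104.7)² + (y + 179.5)² = 252.71²; (x + 180.5)² + (y − 66.9)² = 291.53².
Subtracting the Seismometer 1 equation from the Seismometer 2 and Seismometer 3 equations removes the quadratic terms:
-209.4 x − 359.0 y = -10817.53
-361.0 x + 133.8 y = -38071.40
Solving the 2×2 system: x ≈ 95.9, y ≈ -25.8 km.

x ≈ 95.9 km, y ≈ -25.8 km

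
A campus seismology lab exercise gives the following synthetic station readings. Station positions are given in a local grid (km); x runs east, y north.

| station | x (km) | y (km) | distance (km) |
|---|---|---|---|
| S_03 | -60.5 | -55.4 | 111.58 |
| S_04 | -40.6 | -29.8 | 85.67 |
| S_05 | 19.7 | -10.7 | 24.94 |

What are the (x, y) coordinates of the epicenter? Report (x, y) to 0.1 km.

44.0 km east, -16.3 km north

Circle about each station: (x + 60.5)² + (y + 55.4)² = 111.58²; (x + 40.6)² + (y + 29.8)² = 85.67²; (x − 19.7)² + (y + 10.7)² = 24.94².
Subtracting the S_03 equation from the S_04 and S_05 equations removes the quadratic terms:
39.8 x + 51.2 y = 917.74
160.4 x + 89.4 y = 5601.26
Solving the 2×2 system: x ≈ 44.0, y ≈ -16.3 km.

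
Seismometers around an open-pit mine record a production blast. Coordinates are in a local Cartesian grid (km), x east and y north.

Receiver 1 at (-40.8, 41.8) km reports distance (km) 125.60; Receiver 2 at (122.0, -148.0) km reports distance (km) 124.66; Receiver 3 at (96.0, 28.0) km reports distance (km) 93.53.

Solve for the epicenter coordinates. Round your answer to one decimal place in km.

Circle about each station: (x + 40.8)² + (y − 41.8)² = 125.60²; (x − 122.0)² + (y + 148.0)² = 124.66²; (x − 96.0)² + (y − 28.0)² = 93.53².
Subtracting the Receiver 1 equation from the Receiver 2 and Receiver 3 equations removes the quadratic terms:
325.6 x − 379.6 y = 33611.36
273.6 x − 27.6 y = 13615.62
Solving the 2×2 system: x ≈ 44.7, y ≈ -50.2 km.

x ≈ 44.7 km, y ≈ -50.2 km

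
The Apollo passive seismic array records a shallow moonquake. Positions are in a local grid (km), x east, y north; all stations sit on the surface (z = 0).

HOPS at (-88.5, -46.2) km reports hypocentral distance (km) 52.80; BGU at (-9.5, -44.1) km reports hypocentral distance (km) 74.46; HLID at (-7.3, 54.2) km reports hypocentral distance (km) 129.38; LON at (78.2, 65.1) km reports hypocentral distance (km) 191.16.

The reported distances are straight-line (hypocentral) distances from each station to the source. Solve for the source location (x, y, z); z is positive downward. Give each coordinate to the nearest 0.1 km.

Each station gives a sphere (x−x_i)² + (y−y_i)² + z² = d_i² (stations at z=0).
Subtracting the HOPS sphere from BGU and HLID: z² cancels, leaving linear equations in x and y:
158.0 x + 4.2 y = -10688.08
162.4 x + 200.8 y = -20927.10
Solving: x ≈ -66.301, y ≈ -50.597 km (keep extra digits for the depth step; rounded: -66.3, -50.6).
Then from the HOPS sphere: z² = 52.80² − (x + 88.5)² − (y + 46.2)² with x = -66.301, y = -50.597, so z ≈ 47.704 ≈ 47.7 km.
Check against LON (with the unrounded solution): distance 191.16 ≈ 191.16 km. ✓

x ≈ -66.3 km, y ≈ -50.6 km, depth ≈ 47.7 km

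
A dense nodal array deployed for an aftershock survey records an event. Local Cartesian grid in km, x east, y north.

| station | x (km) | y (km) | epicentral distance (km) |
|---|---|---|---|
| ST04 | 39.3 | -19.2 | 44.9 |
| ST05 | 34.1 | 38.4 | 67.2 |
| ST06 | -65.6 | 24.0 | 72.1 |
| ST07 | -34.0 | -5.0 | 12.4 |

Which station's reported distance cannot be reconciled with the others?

ST07

Solve using three stations at a time. Using ST04, ST05, ST06 (subtract circle equations pairwise → linear system) gives (x, y) ≈ (-5.5, -15.9).
Distances from that point to each station vs reported:
  ST04: calculated 44.9 vs reported 44.9 → residual 0.0 km
  ST05: calculated 67.2 vs reported 67.2 → residual 0.0 km
  ST06: calculated 72.1 vs reported 72.1 → residual 0.0 km
  ST07: calculated 30.5 vs reported 12.4 → residual 18.1 km
ST04, ST05, ST06 are mutually consistent (residuals ≈ 0); ST07 is off by 18.1 km.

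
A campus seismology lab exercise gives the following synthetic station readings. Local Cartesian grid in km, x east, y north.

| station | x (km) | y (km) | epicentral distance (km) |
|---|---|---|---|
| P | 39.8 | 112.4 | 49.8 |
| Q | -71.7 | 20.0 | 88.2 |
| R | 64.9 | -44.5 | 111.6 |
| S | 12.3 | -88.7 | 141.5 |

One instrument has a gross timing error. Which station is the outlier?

P

Solve using three stations at a time. Using Q, R, S (subtract circle equations pairwise → linear system) gives (x, y) ≈ (10.2, 52.8).
Distances from that point to each station vs reported:
  P: calculated 66.5 vs reported 49.8 → residual 16.7 km
  Q: calculated 88.2 vs reported 88.2 → residual 0.0 km
  R: calculated 111.6 vs reported 111.6 → residual 0.0 km
  S: calculated 141.5 vs reported 141.5 → residual 0.0 km
Q, R, S are mutually consistent (residuals ≈ 0); P is off by 16.7 km.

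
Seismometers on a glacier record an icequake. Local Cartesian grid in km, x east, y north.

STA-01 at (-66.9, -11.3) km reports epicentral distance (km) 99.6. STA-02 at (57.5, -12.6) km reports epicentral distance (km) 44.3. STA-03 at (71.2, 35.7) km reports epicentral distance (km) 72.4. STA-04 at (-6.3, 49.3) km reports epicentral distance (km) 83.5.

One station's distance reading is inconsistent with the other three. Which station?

STA-02

Solve using three stations at a time. Using STA-01, STA-03, STA-04 (subtract circle equations pairwise → linear system) gives (x, y) ≈ (31.8, -25.0).
Distances from that point to each station vs reported:
  STA-01: calculated 99.6 vs reported 99.6 → residual 0.0 km
  STA-02: calculated 28.6 vs reported 44.3 → residual 15.7 km
  STA-03: calculated 72.4 vs reported 72.4 → residual 0.0 km
  STA-04: calculated 83.5 vs reported 83.5 → residual 0.0 km
STA-01, STA-03, STA-04 are mutually consistent (residuals ≈ 0); STA-02 is off by 15.7 km.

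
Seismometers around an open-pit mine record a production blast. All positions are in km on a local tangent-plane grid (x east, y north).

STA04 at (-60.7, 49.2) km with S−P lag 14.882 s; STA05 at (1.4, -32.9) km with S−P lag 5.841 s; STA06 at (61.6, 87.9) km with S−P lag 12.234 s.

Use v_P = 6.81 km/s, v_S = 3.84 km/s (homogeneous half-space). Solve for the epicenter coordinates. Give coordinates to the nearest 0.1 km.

Distance from S−P lag: d = Δt · v_P v_S / (v_P − v_S) = Δt · (6.81·3.84)/(6.81−3.84) ≈ 8.8048·Δt.
So d_STA04 = 131.03, d_STA05 = 51.43, d_STA06 = 107.72 km.
Circle about each station: (x + 60.7)² + (y − 49.2)² = 131.03²; (x − 1.4)² + (y + 32.9)² = 51.43²; (x − 61.6)² + (y − 87.9)² = 107.72².
Subtracting the STA04 equation from the STA05 and STA06 equations removes the quadratic terms:
124.2 x − 164.2 y = 9503.06
244.6 x + 77.4 y = 10981.10
Solving the 2×2 system: x ≈ 51.0, y ≈ -19.3 km.

51.0 km east, -19.3 km north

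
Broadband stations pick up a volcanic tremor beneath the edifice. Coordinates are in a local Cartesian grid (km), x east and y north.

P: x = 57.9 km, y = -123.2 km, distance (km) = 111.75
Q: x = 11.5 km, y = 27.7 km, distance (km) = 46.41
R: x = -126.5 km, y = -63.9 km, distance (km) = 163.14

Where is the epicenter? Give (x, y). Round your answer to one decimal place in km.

Circle about each station: (x − 57.9)² + (y + 123.2)² = 111.75²; (x − 11.5)² + (y − 27.7)² = 46.41²; (x + 126.5)² + (y + 63.9)² = 163.14².
Subtracting pairs of circle equations eliminates x²+y² and gives linear equations (the radical axes):
-92.8 x + 301.8 y = -7296.94
-368.8 x + 118.6 y = -12571.79
Solving the 2×2 system: x ≈ 29.2, y ≈ -15.2 km.

x ≈ 29.2 km, y ≈ -15.2 km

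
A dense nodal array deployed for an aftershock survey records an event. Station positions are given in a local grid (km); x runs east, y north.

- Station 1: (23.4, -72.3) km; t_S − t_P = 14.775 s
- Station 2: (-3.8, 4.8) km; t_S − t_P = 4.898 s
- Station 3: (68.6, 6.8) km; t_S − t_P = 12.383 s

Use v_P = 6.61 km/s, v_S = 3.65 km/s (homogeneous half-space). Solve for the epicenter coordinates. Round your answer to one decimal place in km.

Distance from S−P lag: d = Δt · v_P v_S / (v_P − v_S) = Δt · (6.61·3.65)/(6.61−3.65) ≈ 8.1508·Δt.
So d_Station 1 = 120.43, d_Station 2 = 39.92, d_Station 3 = 100.93 km.
Circle about each station: (x − 23.4)² + (y + 72.3)² = 120.43²; (x + 3.8)² + (y − 4.8)² = 39.92²; (x − 68.6)² + (y − 6.8)² = 100.93².
Subtracting the Station 1 equation from the Station 2 and Station 3 equations removes the quadratic terms:
-54.4 x + 154.2 y = 7172.41
90.4 x + 158.2 y = 3293.87
Solving the 2×2 system: x ≈ -27.8, y ≈ 36.7 km.

-27.8 km east, 36.7 km north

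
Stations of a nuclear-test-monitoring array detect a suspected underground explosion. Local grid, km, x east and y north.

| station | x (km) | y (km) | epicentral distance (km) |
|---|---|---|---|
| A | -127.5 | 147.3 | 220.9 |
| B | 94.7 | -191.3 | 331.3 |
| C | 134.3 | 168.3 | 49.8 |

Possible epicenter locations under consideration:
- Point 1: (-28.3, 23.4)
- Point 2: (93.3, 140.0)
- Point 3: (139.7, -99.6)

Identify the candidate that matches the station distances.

Point 2

For each candidate, compare |candidate − station| to the reported distance:
Point 1: residuals A 62.2, B 83.9, C 168.0 → max 168.0 km
Point 2: residuals A 0.0, B 0.0, C 0.0 → max 0.0 km
Point 3: residuals A 142.9, B 229.2, C 218.2 → max 229.2 km
Only Point 2 has all residuals ≈ 0.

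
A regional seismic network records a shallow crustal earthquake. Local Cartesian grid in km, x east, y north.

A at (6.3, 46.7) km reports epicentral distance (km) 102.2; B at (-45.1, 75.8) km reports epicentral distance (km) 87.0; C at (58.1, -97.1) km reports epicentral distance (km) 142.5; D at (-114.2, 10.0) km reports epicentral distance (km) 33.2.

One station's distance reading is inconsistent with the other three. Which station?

Solve using three stations at a time. Using A, B, D (subtract circle equations pairwise → linear system) gives (x, y) ≈ (-83.4, -2.3).
Distances from that point to each station vs reported:
  A: calculated 102.2 vs reported 102.2 → residual 0.0 km
  B: calculated 87.0 vs reported 87.0 → residual 0.0 km
  C: calculated 170.3 vs reported 142.5 → residual 27.8 km
  D: calculated 33.2 vs reported 33.2 → residual 0.0 km
A, B, D are mutually consistent (residuals ≈ 0); C is off by 27.8 km.

C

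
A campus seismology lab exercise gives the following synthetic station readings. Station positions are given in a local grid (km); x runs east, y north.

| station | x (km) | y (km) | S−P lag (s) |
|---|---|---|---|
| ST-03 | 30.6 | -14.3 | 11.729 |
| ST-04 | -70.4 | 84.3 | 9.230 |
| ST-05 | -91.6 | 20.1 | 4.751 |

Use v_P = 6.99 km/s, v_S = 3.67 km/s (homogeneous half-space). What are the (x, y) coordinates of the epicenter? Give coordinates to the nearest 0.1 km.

Distance from S−P lag: d = Δt · v_P v_S / (v_P − v_S) = Δt · (6.99·3.67)/(6.99−3.67) ≈ 7.7269·Δt.
So d_ST-03 = 90.63, d_ST-04 = 71.32, d_ST-05 = 36.71 km.
Circle about each station: (x − 30.6)² + (y + 14.3)² = 90.63²; (x + 70.4)² + (y − 84.3)² = 71.32²; (x + 91.6)² + (y − 20.1)² = 36.71².
Subtracting the ST-03 equation from the ST-04 and ST-05 equations removes the quadratic terms:
-202.0 x + 197.2 y = 14049.05
-244.4 x + 68.8 y = 14519.89
Solving the 2×2 system: x ≈ -55.3, y ≈ 14.6 km.

-55.3 km east, 14.6 km north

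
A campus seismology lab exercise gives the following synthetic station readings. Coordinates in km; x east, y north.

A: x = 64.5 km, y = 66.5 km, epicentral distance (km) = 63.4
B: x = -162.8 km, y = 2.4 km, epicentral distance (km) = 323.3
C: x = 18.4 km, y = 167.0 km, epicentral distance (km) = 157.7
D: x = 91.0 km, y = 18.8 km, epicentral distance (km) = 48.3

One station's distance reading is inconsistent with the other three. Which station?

Solve using three stations at a time. Using A, C, D (subtract circle equations pairwise → linear system) gives (x, y) ≈ (126.3, 51.9).
Distances from that point to each station vs reported:
  A: calculated 63.5 vs reported 63.4 → residual 0.1 km
  B: calculated 293.3 vs reported 323.3 → residual 30.0 km
  C: calculated 157.7 vs reported 157.7 → residual 0.0 km
  D: calculated 48.4 vs reported 48.3 → residual 0.1 km
A, C, D are mutually consistent (residuals ≈ 0); B is off by 30.0 km.

B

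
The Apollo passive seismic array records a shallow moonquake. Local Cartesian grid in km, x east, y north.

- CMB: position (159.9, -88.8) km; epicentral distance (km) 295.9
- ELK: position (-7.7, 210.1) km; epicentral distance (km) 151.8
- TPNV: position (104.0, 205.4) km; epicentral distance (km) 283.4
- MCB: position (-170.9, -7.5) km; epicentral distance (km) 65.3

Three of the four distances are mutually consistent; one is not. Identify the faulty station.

ELK

Solve using three stations at a time. Using CMB, TPNV, MCB (subtract circle equations pairwise → linear system) gives (x, y) ≈ (-113.7, 23.9).
Distances from that point to each station vs reported:
  CMB: calculated 295.9 vs reported 295.9 → residual 0.0 km
  ELK: calculated 214.2 vs reported 151.8 → residual 62.4 km
  TPNV: calculated 283.4 vs reported 283.4 → residual 0.0 km
  MCB: calculated 65.3 vs reported 65.3 → residual 0.0 km
CMB, TPNV, MCB are mutually consistent (residuals ≈ 0); ELK is off by 62.4 km.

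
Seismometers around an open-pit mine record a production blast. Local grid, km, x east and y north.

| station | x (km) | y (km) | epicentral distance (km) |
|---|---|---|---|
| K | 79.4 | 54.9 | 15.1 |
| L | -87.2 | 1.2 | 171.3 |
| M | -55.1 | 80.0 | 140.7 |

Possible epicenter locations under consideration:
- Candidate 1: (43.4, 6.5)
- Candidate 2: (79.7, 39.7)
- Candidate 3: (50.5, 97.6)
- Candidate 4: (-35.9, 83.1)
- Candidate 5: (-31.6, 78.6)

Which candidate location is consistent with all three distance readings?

For each candidate, compare |candidate − station| to the reported distance:
Candidate 1: residuals K 45.2, L 40.6, M 17.8 → max 45.2 km
Candidate 2: residuals K 0.1, L 0.0, M 0.0 → max 0.1 km
Candidate 3: residuals K 36.5, L 3.2, M 33.6 → max 36.5 km
Candidate 4: residuals K 103.6, L 74.7, M 121.3 → max 121.3 km
Candidate 5: residuals K 98.4, L 76.0, M 117.2 → max 117.2 km
Only Candidate 2 has all residuals ≈ 0.

Candidate 2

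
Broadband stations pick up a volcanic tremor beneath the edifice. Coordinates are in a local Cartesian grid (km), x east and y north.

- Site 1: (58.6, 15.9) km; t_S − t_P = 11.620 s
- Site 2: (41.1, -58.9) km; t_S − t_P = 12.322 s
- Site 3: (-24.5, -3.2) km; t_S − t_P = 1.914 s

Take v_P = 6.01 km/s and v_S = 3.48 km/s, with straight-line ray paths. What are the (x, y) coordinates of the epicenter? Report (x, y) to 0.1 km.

Distance from S−P lag: d = Δt · v_P v_S / (v_P − v_S) = Δt · (6.01·3.48)/(6.01−3.48) ≈ 8.2667·Δt.
So d_Site 1 = 96.06, d_Site 2 = 101.86, d_Site 3 = 15.82 km.
Circle about each station: (x − 58.6)² + (y − 15.9)² = 96.06²; (x − 41.1)² + (y + 58.9)² = 101.86²; (x + 24.5)² + (y + 3.2)² = 15.82².
Subtracting pairs of circle equations eliminates x²+y² and gives linear equations (the radical axes):
-35.0 x − 149.6 y = 323.71
-166.2 x − 38.2 y = 5900.97
Solving the 2×2 system: x ≈ -37.0, y ≈ 6.5 km.

x ≈ -37.0 km, y ≈ 6.5 km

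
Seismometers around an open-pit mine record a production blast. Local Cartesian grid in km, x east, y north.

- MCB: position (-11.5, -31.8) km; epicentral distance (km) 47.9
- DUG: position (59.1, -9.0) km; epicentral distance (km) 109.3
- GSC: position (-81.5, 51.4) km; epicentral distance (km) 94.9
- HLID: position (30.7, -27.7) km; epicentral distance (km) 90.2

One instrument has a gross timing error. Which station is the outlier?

DUG

Solve using three stations at a time. Using MCB, GSC, HLID (subtract circle equations pairwise → linear system) gives (x, y) ≈ (-58.6, -40.7).
Distances from that point to each station vs reported:
  MCB: calculated 47.9 vs reported 47.9 → residual 0.0 km
  DUG: calculated 121.8 vs reported 109.3 → residual 12.5 km
  GSC: calculated 94.9 vs reported 94.9 → residual 0.0 km
  HLID: calculated 90.2 vs reported 90.2 → residual 0.0 km
MCB, GSC, HLID are mutually consistent (residuals ≈ 0); DUG is off by 12.5 km.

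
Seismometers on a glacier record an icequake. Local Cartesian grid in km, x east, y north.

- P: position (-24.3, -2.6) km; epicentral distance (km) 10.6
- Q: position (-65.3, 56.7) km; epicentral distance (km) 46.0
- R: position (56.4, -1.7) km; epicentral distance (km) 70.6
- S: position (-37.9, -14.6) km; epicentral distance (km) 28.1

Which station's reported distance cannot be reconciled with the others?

Q

Solve using three stations at a time. Using P, R, S (subtract circle equations pairwise → linear system) gives (x, y) ≈ (-14.2, 0.4).
Distances from that point to each station vs reported:
  P: calculated 10.6 vs reported 10.6 → residual 0.0 km
  Q: calculated 76.0 vs reported 46.0 → residual 30.0 km
  R: calculated 70.6 vs reported 70.6 → residual 0.0 km
  S: calculated 28.1 vs reported 28.1 → residual 0.0 km
P, R, S are mutually consistent (residuals ≈ 0); Q is off by 30.0 km.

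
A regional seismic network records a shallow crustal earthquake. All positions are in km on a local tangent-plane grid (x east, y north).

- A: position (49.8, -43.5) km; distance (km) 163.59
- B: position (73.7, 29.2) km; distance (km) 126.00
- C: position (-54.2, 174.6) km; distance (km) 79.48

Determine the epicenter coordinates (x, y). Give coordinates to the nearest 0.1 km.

Circle about each station: (x − 49.8)² + (y + 43.5)² = 163.59²; (x − 73.7)² + (y − 29.2)² = 126.00²; (x + 54.2)² + (y − 174.6)² = 79.48².
Subtracting pairs of circle equations eliminates x²+y² and gives linear equations (the radical axes):
47.8 x + 145.4 y = 12797.73
-208.0 x + 436.2 y = 49495.13
Solving the 2×2 system: x ≈ -31.6, y ≈ 98.4 km.
Check against A (with the unrounded x, y): √((x − 49.8)²+(y + 43.5)²) = 163.59 ≈ 163.59 km. ✓

x ≈ -31.6 km, y ≈ 98.4 km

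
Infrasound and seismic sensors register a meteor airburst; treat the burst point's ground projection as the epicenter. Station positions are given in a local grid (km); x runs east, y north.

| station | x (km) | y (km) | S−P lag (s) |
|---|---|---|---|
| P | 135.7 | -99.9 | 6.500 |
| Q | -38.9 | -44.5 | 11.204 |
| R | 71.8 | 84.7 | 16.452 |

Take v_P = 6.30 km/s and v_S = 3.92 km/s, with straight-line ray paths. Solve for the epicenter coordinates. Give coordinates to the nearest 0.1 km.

(69.7, -86.0)

Distance from S−P lag: d = Δt · v_P v_S / (v_P − v_S) = Δt · (6.30·3.92)/(6.30−3.92) ≈ 10.3765·Δt.
So d_P = 67.45, d_Q = 116.26, d_R = 170.71 km.
Circle about each station: (x − 135.7)² + (y + 99.9)² = 67.45²; (x + 38.9)² + (y + 44.5)² = 116.26²; (x − 71.8)² + (y − 84.7)² = 170.71².
Subtracting the P equation from the Q and R equations removes the quadratic terms:
-349.2 x + 110.8 y = -33867.93
-127.8 x + 369.2 y = -40657.57
Solving the 2×2 system: x ≈ 69.7, y ≈ -86.0 km.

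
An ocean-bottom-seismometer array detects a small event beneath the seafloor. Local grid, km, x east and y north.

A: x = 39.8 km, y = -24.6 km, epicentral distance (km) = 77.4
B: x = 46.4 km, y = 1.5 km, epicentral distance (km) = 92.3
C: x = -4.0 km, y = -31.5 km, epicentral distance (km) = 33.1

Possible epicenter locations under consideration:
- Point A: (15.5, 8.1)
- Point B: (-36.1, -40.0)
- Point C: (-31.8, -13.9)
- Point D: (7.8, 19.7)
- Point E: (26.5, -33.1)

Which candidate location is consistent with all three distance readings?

Point B

For each candidate, compare |candidate − station| to the reported distance:
Point A: residuals A 36.7, B 60.7, C 11.0 → max 60.7 km
Point B: residuals A 0.0, B 0.0, C 0.1 → max 0.1 km
Point C: residuals A 5.0, B 12.6, C 0.2 → max 12.6 km
Point D: residuals A 22.8, B 49.6, C 19.4 → max 49.6 km
Point E: residuals A 61.6, B 52.4, C 2.6 → max 61.6 km
Only Point B has all residuals ≈ 0.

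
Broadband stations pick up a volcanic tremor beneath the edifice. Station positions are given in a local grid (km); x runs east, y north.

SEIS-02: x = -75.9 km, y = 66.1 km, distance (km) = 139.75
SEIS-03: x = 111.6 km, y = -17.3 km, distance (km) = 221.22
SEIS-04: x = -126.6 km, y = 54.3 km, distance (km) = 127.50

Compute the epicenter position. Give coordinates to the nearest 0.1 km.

Circle about each station: (x + 75.9)² + (y − 66.1)² = 139.75²; (x − 111.6)² + (y + 17.3)² = 221.22²; (x + 126.6)² + (y − 54.3)² = 127.50².
Subtracting the SEIS-02 equation from the SEIS-03 and SEIS-04 equations removes the quadratic terms:
375.0 x − 166.8 y = -26784.40
-101.4 x − 23.6 y = 12119.84
Solving the 2×2 system: x ≈ -103.0, y ≈ -71.0 km.

-103.0 km east, -71.0 km north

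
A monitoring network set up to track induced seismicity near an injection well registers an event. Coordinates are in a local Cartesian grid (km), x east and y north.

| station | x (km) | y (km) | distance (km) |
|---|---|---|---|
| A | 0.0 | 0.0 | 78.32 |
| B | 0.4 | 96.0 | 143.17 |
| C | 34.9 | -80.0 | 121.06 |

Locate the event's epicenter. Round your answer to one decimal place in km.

(-73.7, -26.5)

Circle about each station: x² + y² = 78.32²; (x − 0.4)² + (y − 96.0)² = 143.17²; (x − 34.9)² + (y + 80.0)² = 121.06².
Subtracting the A equation from the B and C equations removes the quadratic terms:
0.8 x + 192.0 y = -5147.47
69.8 x − 160.0 y = -903.49
Solving the 2×2 system: x ≈ -73.7, y ≈ -26.5 km.
Check against A (with the unrounded x, y): √(x²+y²) = 78.32 ≈ 78.32 km. ✓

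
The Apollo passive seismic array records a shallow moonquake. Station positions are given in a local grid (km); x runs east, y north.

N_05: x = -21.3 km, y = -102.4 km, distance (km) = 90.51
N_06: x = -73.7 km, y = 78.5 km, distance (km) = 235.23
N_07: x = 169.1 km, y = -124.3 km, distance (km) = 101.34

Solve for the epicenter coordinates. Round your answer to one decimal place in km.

Circle about each station: (x + 21.3)² + (y + 102.4)² = 90.51²; (x + 73.7)² + (y − 78.5)² = 235.23²; (x − 169.1)² + (y + 124.3)² = 101.34².
Subtracting the N_05 equation from the N_06 and N_07 equations removes the quadratic terms:
-104.8 x + 361.8 y = -46486.60
380.8 x − 43.8 y = 31028.11
Solving the 2×2 system: x ≈ 69.0, y ≈ -108.5 km.

x ≈ 69.0 km, y ≈ -108.5 km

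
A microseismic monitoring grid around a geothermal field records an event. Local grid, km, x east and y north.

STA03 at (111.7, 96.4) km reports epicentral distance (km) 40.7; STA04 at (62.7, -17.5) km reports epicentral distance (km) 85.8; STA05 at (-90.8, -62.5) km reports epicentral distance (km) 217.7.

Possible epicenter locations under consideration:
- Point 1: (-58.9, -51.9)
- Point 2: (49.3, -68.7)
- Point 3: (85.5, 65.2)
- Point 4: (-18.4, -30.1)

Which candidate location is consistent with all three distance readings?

Point 3

For each candidate, compare |candidate − station| to the reported distance:
Point 1: residuals STA03 185.3, STA04 40.6, STA05 184.1 → max 185.3 km
Point 2: residuals STA03 135.8, STA04 32.9, STA05 77.5 → max 135.8 km
Point 3: residuals STA03 0.0, STA04 0.0, STA05 0.0 → max 0.0 km
Point 4: residuals STA03 140.8, STA04 3.7, STA05 138.4 → max 140.8 km
Only Point 3 has all residuals ≈ 0.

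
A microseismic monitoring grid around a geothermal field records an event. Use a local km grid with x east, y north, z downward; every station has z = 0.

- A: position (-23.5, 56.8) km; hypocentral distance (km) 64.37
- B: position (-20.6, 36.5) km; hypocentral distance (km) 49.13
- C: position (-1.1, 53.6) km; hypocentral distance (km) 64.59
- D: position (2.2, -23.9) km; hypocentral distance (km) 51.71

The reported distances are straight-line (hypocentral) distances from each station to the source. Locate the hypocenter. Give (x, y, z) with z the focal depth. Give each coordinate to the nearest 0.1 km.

Each station gives a sphere (x−x_i)² + (y−y_i)² + z² = d_i² (stations at z=0).
Subtracting the A sphere from B and C: z² cancels, leaving linear equations in x and y:
5.8 x − 40.6 y = -292.14
44.8 x − 6.4 y = -932.69
Solving: x ≈ -20.203, y ≈ 4.309 km (keep extra digits for the depth step; rounded: -20.2, 4.3).
Then from the A sphere: z² = 64.37² − (x + 23.5)² − (y − 56.8)² with x = -20.203, y = 4.309, so z ≈ 37.112 ≈ 37.1 km.

x ≈ -20.2 km, y ≈ 4.3 km, depth ≈ 37.1 km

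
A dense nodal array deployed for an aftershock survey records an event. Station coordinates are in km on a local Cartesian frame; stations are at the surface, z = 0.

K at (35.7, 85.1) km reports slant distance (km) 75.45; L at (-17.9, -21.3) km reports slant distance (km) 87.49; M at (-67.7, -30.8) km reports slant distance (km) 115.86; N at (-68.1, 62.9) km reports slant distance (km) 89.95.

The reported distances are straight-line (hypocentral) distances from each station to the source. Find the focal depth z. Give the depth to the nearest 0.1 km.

Each station gives a sphere (x−x_i)² + (y−y_i)² + z² = d_i² (stations at z=0).
Subtracting the K sphere from L and M: z² cancels, leaving linear equations in x and y:
-107.2 x − 212.8 y = -9704.20
-206.8 x − 231.8 y = -10715.41
Solving: x ≈ 1.608, y ≈ 44.792 km (keep extra digits for the depth step; rounded: 1.6, 44.8).
Then from the K sphere: z² = 75.45² − (x − 35.7)² − (y − 85.1)² with x = 1.608, y = 44.792, so z ≈ 53.905 ≈ 53.9 km.
Check against N (with the unrounded solution): distance 89.96 ≈ 89.95 km. ✓

z ≈ 53.9 km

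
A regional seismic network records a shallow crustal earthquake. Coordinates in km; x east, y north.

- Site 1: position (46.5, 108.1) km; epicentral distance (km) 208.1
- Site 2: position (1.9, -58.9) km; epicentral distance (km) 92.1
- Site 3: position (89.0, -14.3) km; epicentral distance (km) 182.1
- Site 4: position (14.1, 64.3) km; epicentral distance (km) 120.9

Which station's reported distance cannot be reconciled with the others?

Solve using three stations at a time. Using Site 1, Site 2, Site 3 (subtract circle equations pairwise → linear system) gives (x, y) ≈ (-89.7, -49.2).
Distances from that point to each station vs reported:
  Site 1: calculated 208.1 vs reported 208.1 → residual 0.0 km
  Site 2: calculated 92.2 vs reported 92.1 → residual 0.1 km
  Site 3: calculated 182.1 vs reported 182.1 → residual 0.0 km
  Site 4: calculated 153.9 vs reported 120.9 → residual 33.0 km
Site 1, Site 2, Site 3 are mutually consistent (residuals ≈ 0); Site 4 is off by 33.0 km.

Site 4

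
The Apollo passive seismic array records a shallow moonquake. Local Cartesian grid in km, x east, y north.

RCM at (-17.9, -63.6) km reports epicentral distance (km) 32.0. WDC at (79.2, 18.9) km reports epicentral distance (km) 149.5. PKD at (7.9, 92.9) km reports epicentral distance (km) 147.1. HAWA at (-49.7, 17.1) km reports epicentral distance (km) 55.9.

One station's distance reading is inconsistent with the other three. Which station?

RCM

Solve using three stations at a time. Using WDC, PKD, HAWA (subtract circle equations pairwise → linear system) gives (x, y) ≈ (-59.0, -38.1).
Distances from that point to each station vs reported:
  RCM: calculated 48.4 vs reported 32.0 → residual 16.4 km
  WDC: calculated 149.5 vs reported 149.5 → residual 0.0 km
  PKD: calculated 147.1 vs reported 147.1 → residual 0.0 km
  HAWA: calculated 56.0 vs reported 55.9 → residual 0.1 km
WDC, PKD, HAWA are mutually consistent (residuals ≈ 0); RCM is off by 16.4 km.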